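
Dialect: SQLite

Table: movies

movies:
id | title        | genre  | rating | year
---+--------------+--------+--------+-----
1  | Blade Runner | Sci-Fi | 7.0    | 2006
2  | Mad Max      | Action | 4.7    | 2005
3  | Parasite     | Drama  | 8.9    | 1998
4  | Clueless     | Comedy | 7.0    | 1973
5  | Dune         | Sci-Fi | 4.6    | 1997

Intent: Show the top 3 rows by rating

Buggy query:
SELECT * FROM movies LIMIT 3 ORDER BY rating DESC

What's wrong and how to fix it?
Bug: ORDER BY cannot follow LIMIT; LIMIT is the final clause

Fix: Swap the clauses: ORDER BY first, then LIMIT

Corrected query:
SELECT * FROM movies ORDER BY rating DESC LIMIT 3

Result:
id | title        | genre  | rating | year
---+--------------+--------+--------+-----
3  | Parasite     | Drama  | 8.9    | 1998
1  | Blade Runner | Sci-Fi | 7      | 2006
4  | Clueless     | Comedy | 7      | 1973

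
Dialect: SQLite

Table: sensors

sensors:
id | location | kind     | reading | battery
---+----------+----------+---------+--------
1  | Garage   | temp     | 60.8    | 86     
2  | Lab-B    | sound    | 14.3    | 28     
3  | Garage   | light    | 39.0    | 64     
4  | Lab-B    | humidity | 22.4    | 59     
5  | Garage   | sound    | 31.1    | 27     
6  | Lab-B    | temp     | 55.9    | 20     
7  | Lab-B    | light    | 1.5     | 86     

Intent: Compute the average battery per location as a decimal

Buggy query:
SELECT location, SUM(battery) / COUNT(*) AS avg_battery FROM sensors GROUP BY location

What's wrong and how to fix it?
Bug: Both operands are integers, so '/' performs integer division and truncates

Fix: Cast one side to REAL so the division keeps the fractional part

Corrected query:
SELECT location, SUM(battery) * 1.0 / COUNT(*) AS avg_battery FROM sensors GROUP BY location

Result:
location | avg_battery
---------+------------
Garage   | 59         
Lab-B    | 48.25      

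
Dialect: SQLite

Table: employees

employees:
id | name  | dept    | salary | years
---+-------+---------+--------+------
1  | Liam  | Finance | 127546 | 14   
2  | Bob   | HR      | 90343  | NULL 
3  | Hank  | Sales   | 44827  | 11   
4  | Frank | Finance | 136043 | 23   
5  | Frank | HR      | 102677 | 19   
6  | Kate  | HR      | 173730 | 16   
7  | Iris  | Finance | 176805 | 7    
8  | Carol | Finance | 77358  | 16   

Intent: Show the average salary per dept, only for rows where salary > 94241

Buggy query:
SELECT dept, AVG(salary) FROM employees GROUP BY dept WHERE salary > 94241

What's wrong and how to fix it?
Bug: WHERE cannot follow GROUP BY

Fix: Place WHERE between FROM and GROUP BY

Corrected query:
SELECT dept, AVG(salary) FROM employees WHERE salary > 94241 GROUP BY dept

Result:
dept    | AVG(salary)
--------+------------
Finance | 146798     
HR      | 138203.5   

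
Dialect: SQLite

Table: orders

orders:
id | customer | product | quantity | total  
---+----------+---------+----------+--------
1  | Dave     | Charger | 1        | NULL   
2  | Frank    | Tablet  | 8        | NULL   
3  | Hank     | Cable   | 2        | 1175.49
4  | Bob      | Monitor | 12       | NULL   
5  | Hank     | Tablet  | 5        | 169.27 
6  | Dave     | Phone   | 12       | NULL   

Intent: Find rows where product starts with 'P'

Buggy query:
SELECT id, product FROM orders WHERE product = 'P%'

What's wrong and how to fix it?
Bug: Wildcards only work with LIKE; '=' treats '%' as a literal character

Fix: Replace '=' with LIKE so 'P%' is treated as a pattern

Corrected query:
SELECT id, product FROM orders WHERE product LIKE 'P%'

Result:
id | product
---+--------
6  | Phone  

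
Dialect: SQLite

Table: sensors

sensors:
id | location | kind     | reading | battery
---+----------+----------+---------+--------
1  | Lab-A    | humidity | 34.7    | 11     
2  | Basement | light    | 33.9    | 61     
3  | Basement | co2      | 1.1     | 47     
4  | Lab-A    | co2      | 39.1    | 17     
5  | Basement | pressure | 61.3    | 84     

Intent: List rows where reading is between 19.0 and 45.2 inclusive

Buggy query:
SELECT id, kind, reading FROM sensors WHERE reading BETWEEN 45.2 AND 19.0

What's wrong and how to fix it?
Bug: BETWEEN expects the lower bound first; with 45.2 AND 19.0 the range is empty

Fix: Write BETWEEN 19.0 AND 45.2

Corrected query:
SELECT id, kind, reading FROM sensors WHERE reading BETWEEN 19.0 AND 45.2

Result:
id | kind     | reading
---+----------+--------
1  | humidity | 34.7   
2  | light    | 33.9   
4  | co2      | 39.1   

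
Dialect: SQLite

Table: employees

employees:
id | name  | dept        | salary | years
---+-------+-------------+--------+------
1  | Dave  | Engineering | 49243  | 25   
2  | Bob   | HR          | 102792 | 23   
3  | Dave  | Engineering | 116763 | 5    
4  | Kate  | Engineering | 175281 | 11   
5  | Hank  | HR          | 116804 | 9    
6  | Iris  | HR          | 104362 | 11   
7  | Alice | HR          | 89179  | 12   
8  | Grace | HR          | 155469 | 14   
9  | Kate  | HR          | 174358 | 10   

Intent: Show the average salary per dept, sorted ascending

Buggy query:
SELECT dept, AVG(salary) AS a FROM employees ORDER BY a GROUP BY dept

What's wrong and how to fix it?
Bug: ORDER BY appears before GROUP BY; SQL clause order requires GROUP BY first

Fix: Reorder: SELECT … FROM … GROUP BY … ORDER BY …

Corrected query:
SELECT dept, AVG(salary) AS a FROM employees GROUP BY dept ORDER BY a

Result:
dept        | a            
------------+--------------
Engineering | 113762.333333
HR          | 123827.333333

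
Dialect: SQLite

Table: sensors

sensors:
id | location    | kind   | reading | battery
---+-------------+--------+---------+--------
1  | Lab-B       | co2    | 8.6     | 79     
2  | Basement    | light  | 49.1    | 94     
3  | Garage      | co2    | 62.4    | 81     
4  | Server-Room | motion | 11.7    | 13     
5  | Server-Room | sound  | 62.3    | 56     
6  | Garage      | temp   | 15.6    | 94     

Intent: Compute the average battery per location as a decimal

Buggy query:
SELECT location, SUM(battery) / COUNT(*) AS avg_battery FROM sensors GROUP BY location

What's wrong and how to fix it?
Bug: Both operands are integers, so '/' performs integer division and truncates

Fix: Cast one side to REAL so the division keeps the fractional part

Corrected query:
SELECT location, SUM(battery) * 1.0 / COUNT(*) AS avg_battery FROM sensors GROUP BY location

Result:
location    | avg_battery
------------+------------
Basement    | 94         
Garage      | 87.5       
Lab-B       | 79         
Server-Room | 34.5       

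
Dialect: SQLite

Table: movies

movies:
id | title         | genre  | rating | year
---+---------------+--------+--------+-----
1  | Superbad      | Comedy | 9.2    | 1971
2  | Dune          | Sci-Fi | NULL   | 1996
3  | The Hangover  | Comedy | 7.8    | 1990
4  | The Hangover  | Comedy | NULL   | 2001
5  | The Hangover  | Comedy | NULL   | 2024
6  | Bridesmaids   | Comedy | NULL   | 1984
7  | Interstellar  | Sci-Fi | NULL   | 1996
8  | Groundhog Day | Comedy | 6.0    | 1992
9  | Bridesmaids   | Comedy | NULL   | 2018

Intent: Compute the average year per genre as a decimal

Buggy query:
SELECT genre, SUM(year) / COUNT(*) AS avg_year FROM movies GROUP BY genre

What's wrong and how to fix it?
Bug: Both operands are integers, so '/' performs integer division and truncates

Fix: Cast one side to REAL so the division keeps the fractional part

Corrected query:
SELECT genre, SUM(year) * 1.0 / COUNT(*) AS avg_year FROM movies GROUP BY genre

Result:
genre  | avg_year   
-------+------------
Comedy | 1997.142857
Sci-Fi | 1996       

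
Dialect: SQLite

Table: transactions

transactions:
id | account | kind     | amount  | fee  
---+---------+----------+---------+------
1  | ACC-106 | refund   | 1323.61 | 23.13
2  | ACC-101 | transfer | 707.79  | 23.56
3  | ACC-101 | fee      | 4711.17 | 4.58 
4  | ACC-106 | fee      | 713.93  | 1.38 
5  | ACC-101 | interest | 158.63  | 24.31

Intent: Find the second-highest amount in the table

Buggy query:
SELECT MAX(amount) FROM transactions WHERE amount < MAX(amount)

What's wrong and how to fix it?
Bug: MAX(amount) on the right of the comparison is an aggregate-in-WHERE error

Fix: Compute the overall MAX in a subquery, then take MAX of rows below it

Corrected query:
SELECT MAX(amount) FROM transactions WHERE amount < (SELECT MAX(amount) FROM transactions)

Result:
MAX(amount)
-----------
1323.61    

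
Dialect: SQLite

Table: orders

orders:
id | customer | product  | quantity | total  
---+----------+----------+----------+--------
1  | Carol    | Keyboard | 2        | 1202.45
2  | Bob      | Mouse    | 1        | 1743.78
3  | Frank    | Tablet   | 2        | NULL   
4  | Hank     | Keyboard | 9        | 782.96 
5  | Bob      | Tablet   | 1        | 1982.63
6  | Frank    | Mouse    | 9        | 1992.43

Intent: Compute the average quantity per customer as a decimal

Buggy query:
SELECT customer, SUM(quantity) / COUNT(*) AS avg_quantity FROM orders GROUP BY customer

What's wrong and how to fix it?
Bug: Both operands are integers, so '/' performs integer division and truncates

Fix: Multiply by 1.0 (or CAST to REAL) to force floating-point division

Corrected query:
SELECT customer, SUM(quantity) * 1.0 / COUNT(*) AS avg_quantity FROM orders GROUP BY customer

Result:
customer | avg_quantity
---------+-------------
Bob      | 1           
Carol    | 2           
Frank    | 5.5         
Hank     | 9           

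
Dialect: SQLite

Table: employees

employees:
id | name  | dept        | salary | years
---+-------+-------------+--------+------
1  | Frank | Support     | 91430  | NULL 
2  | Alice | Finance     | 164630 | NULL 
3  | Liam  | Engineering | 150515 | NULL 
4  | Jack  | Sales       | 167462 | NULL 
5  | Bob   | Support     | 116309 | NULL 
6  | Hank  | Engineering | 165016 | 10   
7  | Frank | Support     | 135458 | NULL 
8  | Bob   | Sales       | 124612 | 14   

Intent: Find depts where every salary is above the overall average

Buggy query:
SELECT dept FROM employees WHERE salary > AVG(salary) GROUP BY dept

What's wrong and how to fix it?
Bug: WHERE evaluates per row before aggregation, so AVG() is unavailable

Fix: Compute the overall average in a scalar subquery and compare each group's MIN against it in HAVING

Corrected query:
SELECT dept FROM employees GROUP BY dept HAVING MIN(salary) > (SELECT AVG(salary) FROM employees)

Result:
dept       
-----------
Engineering
Finance    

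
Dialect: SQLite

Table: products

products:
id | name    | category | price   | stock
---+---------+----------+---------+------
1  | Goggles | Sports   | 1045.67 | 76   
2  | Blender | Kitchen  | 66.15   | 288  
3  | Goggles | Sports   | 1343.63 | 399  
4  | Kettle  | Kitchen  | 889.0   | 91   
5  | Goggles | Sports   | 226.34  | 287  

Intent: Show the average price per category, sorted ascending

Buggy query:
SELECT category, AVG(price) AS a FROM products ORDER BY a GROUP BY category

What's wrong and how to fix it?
Bug: GROUP BY must precede ORDER BY

Fix: Move ORDER BY to the end, after GROUP BY

Corrected query:
SELECT category, AVG(price) AS a FROM products GROUP BY category ORDER BY a

Result:
category | a      
---------+--------
Kitchen  | 477.575
Sports   | 871.88 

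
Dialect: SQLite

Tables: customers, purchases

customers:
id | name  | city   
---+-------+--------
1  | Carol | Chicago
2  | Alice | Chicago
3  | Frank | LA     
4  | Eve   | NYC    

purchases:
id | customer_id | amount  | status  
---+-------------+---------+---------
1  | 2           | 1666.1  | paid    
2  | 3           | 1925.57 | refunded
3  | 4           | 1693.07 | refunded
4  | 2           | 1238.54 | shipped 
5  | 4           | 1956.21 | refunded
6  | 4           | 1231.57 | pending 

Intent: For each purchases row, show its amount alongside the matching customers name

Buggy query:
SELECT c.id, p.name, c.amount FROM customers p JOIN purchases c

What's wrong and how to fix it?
Bug: Missing join condition: each purchases row is matched to all customers rows instead of just its own

Fix: Add ON c.customer_id = p.id to the JOIN

Corrected query:
SELECT c.id, p.name, c.amount FROM customers p JOIN purchases c ON c.customer_id = p.id

Result:
id | name  | amount 
---+-------+--------
1  | Alice | 1666.1 
2  | Frank | 1925.57
3  | Eve   | 1693.07
4  | Alice | 1238.54
5  | Eve   | 1956.21
6  | Eve   | 1231.57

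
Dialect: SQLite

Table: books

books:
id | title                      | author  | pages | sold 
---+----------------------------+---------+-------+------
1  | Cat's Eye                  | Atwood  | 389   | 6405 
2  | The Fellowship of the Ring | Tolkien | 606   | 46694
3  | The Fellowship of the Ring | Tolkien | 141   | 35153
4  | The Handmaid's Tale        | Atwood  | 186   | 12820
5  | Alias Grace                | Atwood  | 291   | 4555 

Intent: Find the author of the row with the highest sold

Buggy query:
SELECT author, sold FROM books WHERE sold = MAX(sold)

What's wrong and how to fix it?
Bug: MAX(sold) is an aggregate and cannot be used directly in WHERE

Fix: Use a subquery: WHERE sold = (SELECT MAX(sold) FROM books)

Corrected query:
SELECT author, sold FROM books WHERE sold = (SELECT MAX(sold) FROM books)

Result:
author  | sold 
--------+------
Tolkien | 46694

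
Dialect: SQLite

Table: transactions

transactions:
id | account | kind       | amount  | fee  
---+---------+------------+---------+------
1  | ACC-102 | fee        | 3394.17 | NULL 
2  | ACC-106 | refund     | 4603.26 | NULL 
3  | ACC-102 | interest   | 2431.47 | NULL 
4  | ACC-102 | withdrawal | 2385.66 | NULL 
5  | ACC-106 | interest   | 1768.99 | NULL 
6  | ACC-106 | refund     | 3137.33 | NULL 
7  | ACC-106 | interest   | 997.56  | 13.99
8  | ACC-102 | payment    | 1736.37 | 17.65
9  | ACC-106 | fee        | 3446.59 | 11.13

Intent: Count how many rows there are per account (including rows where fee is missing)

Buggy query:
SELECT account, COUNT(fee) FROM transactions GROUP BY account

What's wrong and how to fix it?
Bug: COUNT(fee) skips NULLs, so groups with missing fee are undercounted

Fix: Replace COUNT(fee) with COUNT(*)

Corrected query:
SELECT account, COUNT(*) FROM transactions GROUP BY account

Result:
account | COUNT(*)
--------+---------
ACC-102 | 4       
ACC-106 | 5       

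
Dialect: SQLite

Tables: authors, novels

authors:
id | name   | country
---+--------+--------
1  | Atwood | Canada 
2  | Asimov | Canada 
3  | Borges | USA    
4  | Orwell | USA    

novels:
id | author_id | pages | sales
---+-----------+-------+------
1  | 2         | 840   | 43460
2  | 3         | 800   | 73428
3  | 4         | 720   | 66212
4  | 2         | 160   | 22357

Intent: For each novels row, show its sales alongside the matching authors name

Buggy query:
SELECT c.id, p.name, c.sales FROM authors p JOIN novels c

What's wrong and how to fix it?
Bug: JOIN with no ON clause produces a cartesian product; every novels row pairs with every authors row

Fix: Add ON c.author_id = p.id to the JOIN

Corrected query:
SELECT c.id, p.name, c.sales FROM authors p JOIN novels c ON c.author_id = p.id

Result:
id | name   | sales
---+--------+------
1  | Asimov | 43460
2  | Borges | 73428
3  | Orwell | 66212
4  | Asimov | 22357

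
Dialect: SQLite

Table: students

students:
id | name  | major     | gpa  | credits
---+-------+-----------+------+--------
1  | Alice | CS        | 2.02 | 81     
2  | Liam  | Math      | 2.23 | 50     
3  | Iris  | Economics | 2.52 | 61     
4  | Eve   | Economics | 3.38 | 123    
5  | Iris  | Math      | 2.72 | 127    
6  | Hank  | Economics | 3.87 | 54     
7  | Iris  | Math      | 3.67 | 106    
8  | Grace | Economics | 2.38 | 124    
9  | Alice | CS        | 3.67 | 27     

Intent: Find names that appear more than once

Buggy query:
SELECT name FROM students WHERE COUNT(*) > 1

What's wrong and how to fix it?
Bug: WHERE can't reference COUNT(*); aggregates are computed after WHERE

Fix: GROUP BY name, then filter groups with HAVING COUNT(*) > 1

Corrected query:
SELECT name FROM students GROUP BY name HAVING COUNT(*) > 1

Result:
name 
-----
Alice
Iris 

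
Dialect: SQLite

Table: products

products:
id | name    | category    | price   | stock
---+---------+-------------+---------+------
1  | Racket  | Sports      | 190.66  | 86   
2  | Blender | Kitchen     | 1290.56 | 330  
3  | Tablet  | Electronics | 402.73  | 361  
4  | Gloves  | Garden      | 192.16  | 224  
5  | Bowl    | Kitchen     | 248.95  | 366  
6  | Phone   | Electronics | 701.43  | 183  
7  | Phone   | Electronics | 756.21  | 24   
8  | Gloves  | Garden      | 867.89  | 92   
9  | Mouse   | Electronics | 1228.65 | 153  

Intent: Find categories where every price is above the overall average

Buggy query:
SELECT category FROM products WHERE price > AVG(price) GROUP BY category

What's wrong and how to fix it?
Bug: WHERE evaluates per row before aggregation, so AVG() is unavailable

Fix: Use a subquery for AVG and a HAVING MIN(...) filter so the condition holds for every row in the group

Corrected query:
SELECT category FROM products GROUP BY category HAVING MIN(price) > (SELECT AVG(price) FROM products)

Result:
(no rows)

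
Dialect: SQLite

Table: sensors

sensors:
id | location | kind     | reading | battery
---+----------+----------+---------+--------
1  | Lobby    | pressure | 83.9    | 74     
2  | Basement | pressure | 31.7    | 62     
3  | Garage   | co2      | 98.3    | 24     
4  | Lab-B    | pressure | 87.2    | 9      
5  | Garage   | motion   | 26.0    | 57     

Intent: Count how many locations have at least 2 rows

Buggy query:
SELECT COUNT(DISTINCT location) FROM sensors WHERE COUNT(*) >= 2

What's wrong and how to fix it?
Bug: COUNT(*) cannot appear in WHERE; the per-group count doesn't exist yet

Fix: Use a subquery that GROUPs and filters with HAVING, then count its rows

Corrected query:
SELECT COUNT(*) FROM (SELECT location FROM sensors GROUP BY location HAVING COUNT(*) >= 2)

Result:
COUNT(*)
--------
1       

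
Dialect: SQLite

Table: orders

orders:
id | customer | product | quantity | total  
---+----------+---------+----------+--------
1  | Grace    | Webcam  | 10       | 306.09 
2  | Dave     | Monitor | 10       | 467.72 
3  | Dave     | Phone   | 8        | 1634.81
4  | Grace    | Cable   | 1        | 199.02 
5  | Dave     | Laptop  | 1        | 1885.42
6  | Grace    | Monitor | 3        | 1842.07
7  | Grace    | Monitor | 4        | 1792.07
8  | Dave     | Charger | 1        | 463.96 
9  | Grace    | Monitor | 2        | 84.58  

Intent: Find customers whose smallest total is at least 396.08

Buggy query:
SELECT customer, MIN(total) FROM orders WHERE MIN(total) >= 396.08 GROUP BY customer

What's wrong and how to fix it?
Bug: MIN() in WHERE is a misuse of aggregate

Fix: Replace WHERE with HAVING after the GROUP BY

Corrected query:
SELECT customer, MIN(total) FROM orders GROUP BY customer HAVING MIN(total) >= 396.08

Result:
customer | MIN(total)
---------+-----------
Dave     | 463.96    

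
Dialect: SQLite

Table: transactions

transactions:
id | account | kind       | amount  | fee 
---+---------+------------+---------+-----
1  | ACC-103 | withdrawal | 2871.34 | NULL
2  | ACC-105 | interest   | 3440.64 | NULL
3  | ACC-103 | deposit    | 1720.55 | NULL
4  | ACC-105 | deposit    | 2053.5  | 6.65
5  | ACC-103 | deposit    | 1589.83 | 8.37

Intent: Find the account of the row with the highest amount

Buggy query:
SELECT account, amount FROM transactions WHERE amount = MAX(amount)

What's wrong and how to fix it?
Bug: MAX(amount) is an aggregate and cannot be used directly in WHERE

Fix: Wrap MAX in a scalar subquery so WHERE compares against a single value

Corrected query:
SELECT account, amount FROM transactions WHERE amount = (SELECT MAX(amount) FROM transactions)

Result:
account | amount 
--------+--------
ACC-105 | 3440.64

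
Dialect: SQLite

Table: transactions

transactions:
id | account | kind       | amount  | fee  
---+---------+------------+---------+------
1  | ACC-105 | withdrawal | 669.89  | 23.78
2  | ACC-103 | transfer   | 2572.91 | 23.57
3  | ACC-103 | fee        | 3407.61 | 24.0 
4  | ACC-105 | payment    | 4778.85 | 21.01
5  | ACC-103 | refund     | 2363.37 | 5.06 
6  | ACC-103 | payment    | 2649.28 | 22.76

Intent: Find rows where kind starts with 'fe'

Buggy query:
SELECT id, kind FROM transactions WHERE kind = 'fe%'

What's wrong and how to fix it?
Bug: '=' compares the literal string including the % character; pattern matching needs LIKE

Fix: Use LIKE for wildcard pattern matching

Corrected query:
SELECT id, kind FROM transactions WHERE kind LIKE 'fe%'

Result:
id | kind
---+-----
3  | fee 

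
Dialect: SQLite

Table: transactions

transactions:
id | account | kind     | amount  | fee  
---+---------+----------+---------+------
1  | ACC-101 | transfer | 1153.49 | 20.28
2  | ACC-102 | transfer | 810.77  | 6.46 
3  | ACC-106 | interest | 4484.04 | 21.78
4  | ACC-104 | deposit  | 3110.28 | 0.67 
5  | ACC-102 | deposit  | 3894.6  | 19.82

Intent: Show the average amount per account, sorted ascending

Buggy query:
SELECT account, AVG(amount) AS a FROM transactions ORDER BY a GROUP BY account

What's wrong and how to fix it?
Bug: ORDER BY appears before GROUP BY; SQL clause order requires GROUP BY first

Fix: Move ORDER BY to the end, after GROUP BY

Corrected query:
SELECT account, AVG(amount) AS a FROM transactions GROUP BY account ORDER BY a

Result:
account | a       
--------+---------
ACC-101 | 1153.49 
ACC-102 | 2352.685
ACC-104 | 3110.28 
ACC-106 | 4484.04 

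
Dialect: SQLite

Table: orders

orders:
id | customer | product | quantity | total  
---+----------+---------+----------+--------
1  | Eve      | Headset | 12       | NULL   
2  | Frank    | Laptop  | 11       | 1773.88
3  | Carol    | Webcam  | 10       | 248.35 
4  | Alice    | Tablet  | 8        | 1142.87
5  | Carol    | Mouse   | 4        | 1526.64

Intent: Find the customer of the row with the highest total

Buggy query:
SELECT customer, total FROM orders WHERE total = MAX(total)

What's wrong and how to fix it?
Bug: WHERE is evaluated per row; an aggregate over the whole table isn't defined there

Fix: Wrap MAX in a scalar subquery so WHERE compares against a single value

Corrected query:
SELECT customer, total FROM orders WHERE total = (SELECT MAX(total) FROM orders)

Result:
customer | total  
---------+--------
Frank    | 1773.88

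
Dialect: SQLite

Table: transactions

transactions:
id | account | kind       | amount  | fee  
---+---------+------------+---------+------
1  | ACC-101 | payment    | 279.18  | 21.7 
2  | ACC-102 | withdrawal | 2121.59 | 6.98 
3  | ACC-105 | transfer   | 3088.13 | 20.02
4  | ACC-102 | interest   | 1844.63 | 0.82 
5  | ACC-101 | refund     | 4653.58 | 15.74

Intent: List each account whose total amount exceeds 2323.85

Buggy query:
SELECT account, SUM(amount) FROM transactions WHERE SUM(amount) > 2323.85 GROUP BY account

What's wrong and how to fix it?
Bug: SUM(amount) is an aggregate, but WHERE filters rows before aggregation

Fix: Use HAVING (which filters groups after aggregation) instead of WHERE

Corrected query:
SELECT account, SUM(amount) FROM transactions GROUP BY account HAVING SUM(amount) > 2323.85

Result:
account | SUM(amount)
--------+------------
ACC-101 | 4932.76    
ACC-102 | 3966.22    
ACC-105 | 3088.13    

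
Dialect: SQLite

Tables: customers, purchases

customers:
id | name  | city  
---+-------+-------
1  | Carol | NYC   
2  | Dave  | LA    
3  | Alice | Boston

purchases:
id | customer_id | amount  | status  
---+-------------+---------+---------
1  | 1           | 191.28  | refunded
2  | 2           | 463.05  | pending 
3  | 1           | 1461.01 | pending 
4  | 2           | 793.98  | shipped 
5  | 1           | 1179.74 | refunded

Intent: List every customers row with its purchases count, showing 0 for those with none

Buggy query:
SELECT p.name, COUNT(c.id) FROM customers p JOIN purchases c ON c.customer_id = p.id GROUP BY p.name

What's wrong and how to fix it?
Bug: An inner join excludes parents with zero children

Fix: Use LEFT JOIN so parents without children still appear (COUNT(c.id) gives 0)

Corrected query:
SELECT p.name, COUNT(c.id) FROM customers p LEFT JOIN purchases c ON c.customer_id = p.id GROUP BY p.name

Result:
name  | COUNT(c.id)
------+------------
Alice | 0          
Carol | 3          
Dave  | 2          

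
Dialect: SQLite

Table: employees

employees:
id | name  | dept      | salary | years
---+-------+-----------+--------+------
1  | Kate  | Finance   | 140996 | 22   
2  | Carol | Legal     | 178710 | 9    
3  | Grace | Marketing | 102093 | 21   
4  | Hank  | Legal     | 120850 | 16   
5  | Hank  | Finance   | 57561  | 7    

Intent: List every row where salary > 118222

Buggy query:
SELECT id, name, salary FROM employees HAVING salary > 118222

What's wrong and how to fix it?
Bug: HAVING filters the output of aggregation, but this query has no GROUP BY and no aggregate functions, so SQLite rejects it (HAVING clause on a non-aggregate query); the condition here is per row

Fix: Replace HAVING with WHERE since the condition applies to individual rows

Corrected query:
SELECT id, name, salary FROM employees WHERE salary > 118222

Result:
id | name  | salary
---+-------+-------
1  | Kate  | 140996
2  | Carol | 178710
4  | Hank  | 120850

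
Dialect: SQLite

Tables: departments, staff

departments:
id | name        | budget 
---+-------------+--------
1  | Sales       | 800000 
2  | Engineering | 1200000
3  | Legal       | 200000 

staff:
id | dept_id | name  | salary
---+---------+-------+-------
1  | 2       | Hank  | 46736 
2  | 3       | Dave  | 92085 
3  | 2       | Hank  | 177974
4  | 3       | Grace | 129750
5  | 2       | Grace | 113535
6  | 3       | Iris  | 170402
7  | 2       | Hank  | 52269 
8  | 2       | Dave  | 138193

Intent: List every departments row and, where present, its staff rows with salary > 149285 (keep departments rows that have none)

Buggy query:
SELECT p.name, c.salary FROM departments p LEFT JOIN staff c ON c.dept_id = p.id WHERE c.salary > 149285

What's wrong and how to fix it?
Bug: Filtering c.salary in WHERE discards the NULL rows produced by LEFT JOIN, turning it into an inner join

Fix: Put 'c.salary > 149285' in the JOIN's ON clause instead of WHERE

Corrected query:
SELECT p.name, c.salary FROM departments p LEFT JOIN staff c ON c.dept_id = p.id AND c.salary > 149285

Result:
name        | salary
------------+-------
Sales       | NULL  
Engineering | 177974
Legal       | 170402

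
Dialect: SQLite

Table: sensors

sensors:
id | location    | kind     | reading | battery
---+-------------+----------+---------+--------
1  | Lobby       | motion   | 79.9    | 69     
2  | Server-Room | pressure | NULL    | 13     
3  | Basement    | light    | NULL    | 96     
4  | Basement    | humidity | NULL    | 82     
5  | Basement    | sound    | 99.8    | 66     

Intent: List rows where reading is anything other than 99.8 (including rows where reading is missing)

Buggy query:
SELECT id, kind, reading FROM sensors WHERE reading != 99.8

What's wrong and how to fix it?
Bug: 'reading != 99.8' is unknown when reading is NULL, so NULL rows are silently excluded

Fix: Add an explicit OR reading IS NULL to include the missing-value rows

Corrected query:
SELECT id, kind, reading FROM sensors WHERE reading != 99.8 OR reading IS NULL

Result:
id | kind     | reading
---+----------+--------
1  | motion   | 79.9   
2  | pressure | NULL   
3  | light    | NULL   
4  | humidity | NULL   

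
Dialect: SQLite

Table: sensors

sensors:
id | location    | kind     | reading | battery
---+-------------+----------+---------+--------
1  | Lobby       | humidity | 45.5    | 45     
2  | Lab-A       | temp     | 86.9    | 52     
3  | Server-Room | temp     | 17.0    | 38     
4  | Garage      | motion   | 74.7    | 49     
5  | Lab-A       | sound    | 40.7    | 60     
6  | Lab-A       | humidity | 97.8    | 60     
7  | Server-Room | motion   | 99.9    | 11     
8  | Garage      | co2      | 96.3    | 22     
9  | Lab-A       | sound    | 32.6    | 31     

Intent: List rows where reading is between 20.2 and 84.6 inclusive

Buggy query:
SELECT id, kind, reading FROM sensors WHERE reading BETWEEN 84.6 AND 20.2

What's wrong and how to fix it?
Bug: The bounds are reversed; BETWEEN a AND b requires a <= b to match anything

Fix: Write BETWEEN 20.2 AND 84.6

Corrected query:
SELECT id, kind, reading FROM sensors WHERE reading BETWEEN 20.2 AND 84.6

Result:
id | kind     | reading
---+----------+--------
1  | humidity | 45.5   
4  | motion   | 74.7   
5  | sound    | 40.7   
9  | sound    | 32.6   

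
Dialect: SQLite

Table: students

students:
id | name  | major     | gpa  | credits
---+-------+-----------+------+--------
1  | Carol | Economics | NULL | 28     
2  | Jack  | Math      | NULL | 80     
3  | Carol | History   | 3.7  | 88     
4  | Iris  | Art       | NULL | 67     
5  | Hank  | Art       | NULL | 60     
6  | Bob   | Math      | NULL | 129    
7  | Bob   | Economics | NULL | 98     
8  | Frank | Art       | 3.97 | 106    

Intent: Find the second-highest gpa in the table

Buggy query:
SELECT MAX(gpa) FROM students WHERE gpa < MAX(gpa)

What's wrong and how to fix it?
Bug: The inner MAX is an aggregate inside WHERE, which is not allowed

Fix: Put the inner MAX in a scalar subquery

Corrected query:
SELECT MAX(gpa) FROM students WHERE gpa < (SELECT MAX(gpa) FROM students)

Result:
MAX(gpa)
--------
3.7     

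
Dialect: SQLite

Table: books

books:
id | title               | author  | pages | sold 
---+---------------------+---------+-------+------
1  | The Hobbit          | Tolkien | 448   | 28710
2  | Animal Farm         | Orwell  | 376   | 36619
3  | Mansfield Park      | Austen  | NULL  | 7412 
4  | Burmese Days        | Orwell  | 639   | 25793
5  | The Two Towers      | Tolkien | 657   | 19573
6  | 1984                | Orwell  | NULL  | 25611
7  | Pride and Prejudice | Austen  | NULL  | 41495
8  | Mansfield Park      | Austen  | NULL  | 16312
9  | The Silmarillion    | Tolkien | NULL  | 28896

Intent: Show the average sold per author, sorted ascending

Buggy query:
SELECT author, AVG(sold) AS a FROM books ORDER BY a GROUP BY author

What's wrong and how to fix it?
Bug: GROUP BY must precede ORDER BY

Fix: Reorder: SELECT … FROM … GROUP BY … ORDER BY …

Corrected query:
SELECT author, AVG(sold) AS a FROM books GROUP BY author ORDER BY a

Result:
author  | a           
--------+-------------
Austen  | 21739.666667
Tolkien | 25726.333333
Orwell  | 29341       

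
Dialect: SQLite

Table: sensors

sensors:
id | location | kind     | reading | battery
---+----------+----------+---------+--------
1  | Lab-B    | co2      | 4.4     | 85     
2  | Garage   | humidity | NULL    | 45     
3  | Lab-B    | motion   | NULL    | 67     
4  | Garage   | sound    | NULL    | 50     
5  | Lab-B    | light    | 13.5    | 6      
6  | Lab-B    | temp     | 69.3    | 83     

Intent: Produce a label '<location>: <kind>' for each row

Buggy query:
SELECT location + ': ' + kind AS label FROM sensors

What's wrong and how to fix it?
Bug: '+' is numeric addition; on text columns SQLite converts them to 0 instead of concatenating

Fix: Replace + with || to concatenate text

Corrected query:
SELECT location || ': ' || kind AS label FROM sensors

Result:
label           
----------------
Lab-B: co2      
Garage: humidity
Lab-B: motion   
Garage: sound   
Lab-B: light    
Lab-B: temp     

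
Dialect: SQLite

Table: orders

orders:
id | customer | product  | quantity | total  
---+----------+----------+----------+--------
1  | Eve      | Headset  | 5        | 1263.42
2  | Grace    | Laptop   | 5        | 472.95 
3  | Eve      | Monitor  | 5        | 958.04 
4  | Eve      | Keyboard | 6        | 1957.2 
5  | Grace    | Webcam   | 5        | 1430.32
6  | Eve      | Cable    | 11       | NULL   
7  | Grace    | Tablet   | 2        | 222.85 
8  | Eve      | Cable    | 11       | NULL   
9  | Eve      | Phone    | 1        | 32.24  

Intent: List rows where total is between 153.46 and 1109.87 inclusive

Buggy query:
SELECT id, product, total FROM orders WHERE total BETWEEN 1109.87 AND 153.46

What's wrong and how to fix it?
Bug: BETWEEN expects the lower bound first; with 1109.87 AND 153.46 the range is empty

Fix: Write BETWEEN 153.46 AND 1109.87

Corrected query:
SELECT id, product, total FROM orders WHERE total BETWEEN 153.46 AND 1109.87

Result:
id | product | total 
---+---------+-------
2  | Laptop  | 472.95
3  | Monitor | 958.04
7  | Tablet  | 222.85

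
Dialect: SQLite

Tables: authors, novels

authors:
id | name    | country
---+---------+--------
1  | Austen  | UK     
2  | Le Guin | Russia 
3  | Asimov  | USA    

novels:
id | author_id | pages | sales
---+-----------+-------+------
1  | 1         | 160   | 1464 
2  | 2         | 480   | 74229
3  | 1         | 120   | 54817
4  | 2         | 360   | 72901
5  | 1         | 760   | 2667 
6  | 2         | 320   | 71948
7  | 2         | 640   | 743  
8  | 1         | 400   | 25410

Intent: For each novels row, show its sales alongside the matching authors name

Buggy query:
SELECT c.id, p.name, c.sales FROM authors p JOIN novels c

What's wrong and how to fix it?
Bug: Missing join condition: each novels row is matched to all authors rows instead of just its own

Fix: Specify the join condition linking the foreign key to the parent id

Corrected query:
SELECT c.id, p.name, c.sales FROM authors p JOIN novels c ON c.author_id = p.id

Result:
id | name    | sales
---+---------+------
1  | Austen  | 1464 
2  | Le Guin | 74229
3  | Austen  | 54817
4  | Le Guin | 72901
5  | Austen  | 2667 
6  | Le Guin | 71948
7  | Le Guin | 743  
8  | Austen  | 25410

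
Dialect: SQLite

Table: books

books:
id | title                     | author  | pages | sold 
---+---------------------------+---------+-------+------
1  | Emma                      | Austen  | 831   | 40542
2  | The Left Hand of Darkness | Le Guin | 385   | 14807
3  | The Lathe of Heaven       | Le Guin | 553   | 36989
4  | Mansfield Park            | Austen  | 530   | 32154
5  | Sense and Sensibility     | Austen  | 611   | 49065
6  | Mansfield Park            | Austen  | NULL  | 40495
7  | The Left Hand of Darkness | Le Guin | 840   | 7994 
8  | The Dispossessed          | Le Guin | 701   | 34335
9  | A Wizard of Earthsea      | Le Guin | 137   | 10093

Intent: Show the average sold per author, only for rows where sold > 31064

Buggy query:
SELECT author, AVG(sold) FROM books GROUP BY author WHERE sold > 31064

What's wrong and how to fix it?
Bug: WHERE cannot follow GROUP BY

Fix: Place WHERE between FROM and GROUP BY

Corrected query:
SELECT author, AVG(sold) FROM books WHERE sold > 31064 GROUP BY author

Result:
author  | AVG(sold)
--------+----------
Austen  | 40564    
Le Guin | 35662    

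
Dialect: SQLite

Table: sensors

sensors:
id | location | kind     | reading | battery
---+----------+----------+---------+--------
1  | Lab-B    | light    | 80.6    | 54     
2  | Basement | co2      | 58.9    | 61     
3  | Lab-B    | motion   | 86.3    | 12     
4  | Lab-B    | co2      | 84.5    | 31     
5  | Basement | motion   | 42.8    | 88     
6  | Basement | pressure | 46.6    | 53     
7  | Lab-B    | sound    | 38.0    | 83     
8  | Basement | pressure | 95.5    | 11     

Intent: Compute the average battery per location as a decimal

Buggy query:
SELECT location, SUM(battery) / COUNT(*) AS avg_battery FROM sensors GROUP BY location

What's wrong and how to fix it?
Bug: SUM(battery) and COUNT(*) are both integers; the division truncates the fractional part

Fix: Multiply by 1.0 (or CAST to REAL) to force floating-point division

Corrected query:
SELECT location, SUM(battery) * 1.0 / COUNT(*) AS avg_battery FROM sensors GROUP BY location

Result:
location | avg_battery
---------+------------
Basement | 53.25      
Lab-B    | 45         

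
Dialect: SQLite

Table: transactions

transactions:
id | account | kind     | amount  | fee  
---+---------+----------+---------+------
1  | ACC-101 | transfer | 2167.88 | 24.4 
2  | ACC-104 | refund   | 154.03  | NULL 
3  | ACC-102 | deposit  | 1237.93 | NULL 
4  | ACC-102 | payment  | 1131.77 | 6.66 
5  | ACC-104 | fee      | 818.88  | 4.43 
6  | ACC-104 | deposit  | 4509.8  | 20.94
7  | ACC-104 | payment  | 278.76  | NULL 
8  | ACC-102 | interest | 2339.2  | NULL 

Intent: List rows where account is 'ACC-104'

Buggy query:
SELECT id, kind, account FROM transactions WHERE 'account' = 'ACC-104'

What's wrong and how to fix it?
Bug: Single quotes denote string literals in SQL; the column name is being compared as a constant string

Fix: Remove the quotes around the column name (or use double quotes for an identifier)

Corrected query:
SELECT id, kind, account FROM transactions WHERE account = 'ACC-104'

Result:
id | kind    | account
---+---------+--------
2  | refund  | ACC-104
5  | fee     | ACC-104
6  | deposit | ACC-104
7  | payment | ACC-104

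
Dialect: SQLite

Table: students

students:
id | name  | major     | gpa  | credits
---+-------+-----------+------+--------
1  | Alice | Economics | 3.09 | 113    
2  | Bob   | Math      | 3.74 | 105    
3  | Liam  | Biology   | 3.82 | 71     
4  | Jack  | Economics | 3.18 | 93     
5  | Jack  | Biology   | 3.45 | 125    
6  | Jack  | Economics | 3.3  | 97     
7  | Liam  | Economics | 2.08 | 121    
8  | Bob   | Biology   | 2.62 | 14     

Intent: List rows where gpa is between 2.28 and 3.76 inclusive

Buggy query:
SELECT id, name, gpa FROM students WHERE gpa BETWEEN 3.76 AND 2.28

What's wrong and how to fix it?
Bug: BETWEEN expects the lower bound first; with 3.76 AND 2.28 the range is empty

Fix: Swap the bounds so the smaller value comes first

Corrected query:
SELECT id, name, gpa FROM students WHERE gpa BETWEEN 2.28 AND 3.76

Result:
id | name  | gpa 
---+-------+-----
1  | Alice | 3.09
2  | Bob   | 3.74
4  | Jack  | 3.18
5  | Jack  | 3.45
6  | Jack  | 3.3 
8  | Bob   | 2.62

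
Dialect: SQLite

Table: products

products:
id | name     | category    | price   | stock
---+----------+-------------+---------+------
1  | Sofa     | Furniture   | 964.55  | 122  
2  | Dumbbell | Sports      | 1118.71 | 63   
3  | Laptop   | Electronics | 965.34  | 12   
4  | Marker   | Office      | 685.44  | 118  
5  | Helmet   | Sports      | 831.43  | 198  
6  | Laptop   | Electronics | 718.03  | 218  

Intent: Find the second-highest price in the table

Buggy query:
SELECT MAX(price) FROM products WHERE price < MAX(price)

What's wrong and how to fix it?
Bug: MAX(price) on the right of the comparison is an aggregate-in-WHERE error

Fix: Compute the overall MAX in a subquery, then take MAX of rows below it

Corrected query:
SELECT MAX(price) FROM products WHERE price < (SELECT MAX(price) FROM products)

Result:
MAX(price)
----------
965.34    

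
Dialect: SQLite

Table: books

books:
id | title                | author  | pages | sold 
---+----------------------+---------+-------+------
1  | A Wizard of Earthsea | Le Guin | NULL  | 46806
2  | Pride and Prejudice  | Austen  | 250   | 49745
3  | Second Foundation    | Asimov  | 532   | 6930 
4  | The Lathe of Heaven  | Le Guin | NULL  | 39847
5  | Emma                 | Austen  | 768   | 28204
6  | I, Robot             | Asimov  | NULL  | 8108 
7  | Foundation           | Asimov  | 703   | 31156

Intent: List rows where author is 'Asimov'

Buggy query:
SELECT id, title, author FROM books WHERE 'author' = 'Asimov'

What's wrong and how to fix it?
Bug: 'author' in single quotes is a string literal, not the column; the comparison is literal-vs-literal and never true

Fix: Reference the column as author without single quotes

Corrected query:
SELECT id, title, author FROM books WHERE author = 'Asimov'

Result:
id | title             | author
---+-------------------+-------
3  | Second Foundation | Asimov
6  | I, Robot          | Asimov
7  | Foundation        | Asimov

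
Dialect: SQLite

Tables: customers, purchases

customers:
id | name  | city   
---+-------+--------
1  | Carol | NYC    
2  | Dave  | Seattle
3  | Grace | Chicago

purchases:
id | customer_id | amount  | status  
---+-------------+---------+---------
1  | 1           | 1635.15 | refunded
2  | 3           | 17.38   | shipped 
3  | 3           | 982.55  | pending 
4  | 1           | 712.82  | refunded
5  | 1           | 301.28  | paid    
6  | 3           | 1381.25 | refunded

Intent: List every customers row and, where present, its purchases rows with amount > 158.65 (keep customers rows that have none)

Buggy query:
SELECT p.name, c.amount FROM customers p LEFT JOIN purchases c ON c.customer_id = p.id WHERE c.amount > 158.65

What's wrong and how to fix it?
Bug: A WHERE condition on the right-hand table after LEFT JOIN drops unmatched parents

Fix: Put 'c.amount > 158.65' in the JOIN's ON clause instead of WHERE

Corrected query:
SELECT p.name, c.amount FROM customers p LEFT JOIN purchases c ON c.customer_id = p.id AND c.amount > 158.65

Result:
name  | amount 
------+--------
Carol | 301.28 
Carol | 712.82 
Carol | 1635.15
Dave  | NULL   
Grace | 982.55 
Grace | 1381.25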